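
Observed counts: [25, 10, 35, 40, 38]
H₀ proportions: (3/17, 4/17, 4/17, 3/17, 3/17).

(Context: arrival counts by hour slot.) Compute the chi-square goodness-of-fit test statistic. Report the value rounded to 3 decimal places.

n = 148; E_i = n·p_i = [26.12, 34.82, 34.82, 26.12, 26.12]
χ² = (25−26.12)²/26.12 + (10−34.82)²/34.82 + (35−34.82)²/34.82 + (40−26.12)²/26.12 + (38−26.12)²/26.12 = 30.5287
df = 4

test statistic = 30.529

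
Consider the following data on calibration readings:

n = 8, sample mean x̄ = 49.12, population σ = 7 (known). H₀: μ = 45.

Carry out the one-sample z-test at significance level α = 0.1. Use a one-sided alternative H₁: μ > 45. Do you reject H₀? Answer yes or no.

reject H₀: yes

SE = σ/√n = 7/√8 = 2.4749
z = (x̄−μ₀)/SE = (49.12−45)/2.4749 = 1.6647
p-value (one-sided, H₁ greater) = 0.04798
At α=0.1: p < α → reject H₀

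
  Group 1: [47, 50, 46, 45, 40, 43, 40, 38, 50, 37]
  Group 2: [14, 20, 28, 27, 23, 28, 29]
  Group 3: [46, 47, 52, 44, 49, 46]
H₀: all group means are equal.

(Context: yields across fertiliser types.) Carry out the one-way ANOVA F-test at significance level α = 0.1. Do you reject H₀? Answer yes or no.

Group means [43.60, 24.14, 47.33], grand mean 38.652
SSB = Σnᵢ(x̄ᵢ−x̄)² = 2170.627; SSW = ΣΣ(x−x̄ᵢ)² = 424.590
MSB = 2170.627/2 = 1085.3135; MSW = 424.590/20 = 21.2295
F = MSB/MSW = 51.1228
df = (2, 20)
p-value (upper-tail) = 0.00000
At α=0.1: p < α → reject H₀

reject H₀: yes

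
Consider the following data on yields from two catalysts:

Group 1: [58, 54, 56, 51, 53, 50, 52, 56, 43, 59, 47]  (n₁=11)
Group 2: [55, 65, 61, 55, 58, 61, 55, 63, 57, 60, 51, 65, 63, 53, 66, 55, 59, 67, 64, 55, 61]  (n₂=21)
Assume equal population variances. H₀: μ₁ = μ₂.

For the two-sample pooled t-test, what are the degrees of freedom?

df = n₁ + n₂ − 2 = 11 + 21 − 2 = 30

degrees of freedom = 30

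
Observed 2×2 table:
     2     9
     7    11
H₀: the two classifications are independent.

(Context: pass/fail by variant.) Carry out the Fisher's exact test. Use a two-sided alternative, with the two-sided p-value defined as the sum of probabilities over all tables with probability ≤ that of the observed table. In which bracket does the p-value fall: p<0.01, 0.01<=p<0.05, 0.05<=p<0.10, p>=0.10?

p-value bracket: p>=0.10

Margins: r₁=11, r₂=18, c₁=9, c₂=20, n=29
p_obs = C(11,2)·C(18,7)/C(29,9); sum pmf over tables with pmf ≤ p_obs
p-value (two-sided) = 0.41183
→ bracket: p>=0.10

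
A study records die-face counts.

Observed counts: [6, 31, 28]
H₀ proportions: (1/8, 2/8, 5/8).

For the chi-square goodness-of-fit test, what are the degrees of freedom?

df = k − 1 = 3 − 1 = 2

degrees of freedom = 2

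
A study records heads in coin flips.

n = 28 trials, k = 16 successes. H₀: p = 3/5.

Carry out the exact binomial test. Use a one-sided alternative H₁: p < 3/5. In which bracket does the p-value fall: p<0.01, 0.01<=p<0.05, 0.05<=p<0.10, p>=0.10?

Exact binomial: n=28, k=16, p₀=3/5=0.6000
P(X≤16) from Σ C(n,i)·p₀^i·(1−p₀)^(n−i)
p-value (one-sided, H₁ less) = 0.44898
→ bracket: p>=0.10

p-value bracket: p>=0.10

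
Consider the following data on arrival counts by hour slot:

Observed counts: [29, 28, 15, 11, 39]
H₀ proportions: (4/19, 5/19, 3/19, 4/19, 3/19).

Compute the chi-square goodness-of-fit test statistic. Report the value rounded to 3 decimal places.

n = 122; E_i = n·p_i = [25.68, 32.11, 19.26, 25.68, 19.26]
χ² = (29−25.68)²/25.68 + (28−32.11)²/32.11 + (15−19.26)²/19.26 + (11−25.68)²/25.68 + (39−19.26)²/19.26 = 30.5139
df = 4

test statistic = 30.514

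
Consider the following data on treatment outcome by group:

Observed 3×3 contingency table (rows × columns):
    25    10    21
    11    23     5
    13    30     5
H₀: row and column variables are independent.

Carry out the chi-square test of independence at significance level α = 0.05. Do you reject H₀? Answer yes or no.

reject H₀: yes

Row totals [56, 39, 48], col totals [49, 63, 31], n=143
χ² = (25−19.19)²/19.19 + (10−24.67)²/24.67 + (21−12.14)²/12.14 + (11−13.36)²/13.36 + (23−17.18)²/17.18 + (5−8.45)²/8.45 + (13−16.45)²/16.45 + (30−21.15)²/21.15 + (5−10.41)²/10.41 = 27.9879
df = 4
p-value (upper-tail) = 0.00001
At α=0.05: p < α → reject H₀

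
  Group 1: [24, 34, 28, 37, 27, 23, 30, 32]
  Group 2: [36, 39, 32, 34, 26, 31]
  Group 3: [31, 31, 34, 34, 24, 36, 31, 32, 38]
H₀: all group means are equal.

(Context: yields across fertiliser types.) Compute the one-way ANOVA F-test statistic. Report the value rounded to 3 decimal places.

Group means [29.38, 33.00, 32.33], grand mean 31.478
SSB = Σnᵢ(x̄ᵢ−x̄)² = 55.864; SSW = ΣΣ(x−x̄ᵢ)² = 389.875
MSB = 55.864/2 = 27.9321; MSW = 389.875/20 = 19.4937
F = MSB/MSW = 1.4329
df = (2, 20)

test statistic = 1.433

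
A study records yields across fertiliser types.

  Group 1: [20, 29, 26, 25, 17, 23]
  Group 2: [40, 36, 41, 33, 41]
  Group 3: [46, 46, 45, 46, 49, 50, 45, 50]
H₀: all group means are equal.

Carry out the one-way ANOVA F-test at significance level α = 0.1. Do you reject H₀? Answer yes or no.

Group means [23.33, 38.20, 47.12], grand mean 37.263
SSB = Σnᵢ(x̄ᵢ−x̄)² = 1946.676; SSW = ΣΣ(x−x̄ᵢ)² = 177.008
MSB = 1946.676/2 = 973.3379; MSW = 177.008/16 = 11.0630
F = MSB/MSW = 87.9812
df = (2, 16)
p-value (upper-tail) = 0.00000
At α=0.1: p < α → reject H₀

reject H₀: yes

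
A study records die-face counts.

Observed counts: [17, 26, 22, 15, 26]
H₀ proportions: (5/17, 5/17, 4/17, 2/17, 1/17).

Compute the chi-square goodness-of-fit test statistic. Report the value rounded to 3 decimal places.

n = 106; E_i = n·p_i = [31.18, 31.18, 24.94, 12.47, 6.24]
χ² = (17−31.18)²/31.18 + (26−31.18)²/31.18 + (22−24.94)²/24.94 + (15−12.47)²/12.47 + (26−6.24)²/6.24 = 70.8160
df = 4

test statistic = 70.816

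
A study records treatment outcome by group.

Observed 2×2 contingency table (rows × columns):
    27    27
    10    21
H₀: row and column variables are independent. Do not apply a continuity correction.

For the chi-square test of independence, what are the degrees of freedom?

df = (r−1)(c−1) = (2−1)·(2−1) = 1

degrees of freedom = 1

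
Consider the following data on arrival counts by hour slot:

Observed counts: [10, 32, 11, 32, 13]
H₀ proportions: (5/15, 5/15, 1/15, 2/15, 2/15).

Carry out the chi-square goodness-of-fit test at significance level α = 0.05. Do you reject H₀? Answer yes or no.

n = 98; E_i = n·p_i = [32.67, 32.67, 6.53, 13.07, 13.07]
χ² = (10−32.67)²/32.67 + (32−32.67)²/32.67 + (11−6.53)²/6.53 + (32−13.07)²/13.07 + (13−13.07)²/13.07 = 46.2296
df = 4
p-value (upper-tail) = 0.00000
At α=0.05: p < α → reject H₀

reject H₀: yes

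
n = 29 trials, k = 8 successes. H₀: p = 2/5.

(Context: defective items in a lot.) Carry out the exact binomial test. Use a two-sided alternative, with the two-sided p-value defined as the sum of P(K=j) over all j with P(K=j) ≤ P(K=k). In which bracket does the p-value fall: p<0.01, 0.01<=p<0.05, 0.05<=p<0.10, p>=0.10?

p-value bracket: p>=0.10

Exact binomial: n=29, k=8, p₀=2/5=0.4000
P(X=j) = C(n,j)·p₀^j·(1−p₀)^(n−j); p = Σ P(X=j) over j with P(X=j) ≤ P(X=8)
p-value (two-sided) = 0.18965
→ bracket: p>=0.10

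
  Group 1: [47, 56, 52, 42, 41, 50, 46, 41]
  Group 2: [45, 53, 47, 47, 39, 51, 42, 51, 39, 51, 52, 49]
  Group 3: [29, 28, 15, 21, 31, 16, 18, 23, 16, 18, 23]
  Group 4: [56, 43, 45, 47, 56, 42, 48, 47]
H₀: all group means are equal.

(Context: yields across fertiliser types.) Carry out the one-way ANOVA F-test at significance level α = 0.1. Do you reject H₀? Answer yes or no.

reject H₀: yes

Group means [46.88, 47.17, 21.64, 48.00], grand mean 40.077
SSB = Σnᵢ(x̄ᵢ−x̄)² = 5215.682; SSW = ΣΣ(x−x̄ᵢ)² = 1003.087
MSB = 5215.682/3 = 1738.5607; MSW = 1003.087/35 = 28.6596
F = MSB/MSW = 60.6624
df = (3, 35)
p-value (upper-tail) = 0.00000
At α=0.1: p < α → reject H₀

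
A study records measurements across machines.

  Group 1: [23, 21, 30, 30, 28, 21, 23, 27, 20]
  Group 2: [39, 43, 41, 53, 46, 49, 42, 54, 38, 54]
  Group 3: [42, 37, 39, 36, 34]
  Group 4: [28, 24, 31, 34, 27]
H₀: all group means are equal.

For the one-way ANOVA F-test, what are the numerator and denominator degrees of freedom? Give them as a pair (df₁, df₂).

degrees of freedom = [3, 25]

k = 4 groups, N = 29 total
df = (k−1, N−k) = (4−1, 29−4) = (3, 25)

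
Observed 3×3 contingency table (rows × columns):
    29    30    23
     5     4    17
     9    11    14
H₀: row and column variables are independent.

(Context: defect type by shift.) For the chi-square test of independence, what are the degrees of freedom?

degrees of freedom = 4

df = (r−1)(c−1) = (3−1)·(3−1) = 4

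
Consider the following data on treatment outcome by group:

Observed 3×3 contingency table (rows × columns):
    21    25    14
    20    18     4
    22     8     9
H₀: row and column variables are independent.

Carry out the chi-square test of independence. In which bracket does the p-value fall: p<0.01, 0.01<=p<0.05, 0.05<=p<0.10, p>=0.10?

Row totals [60, 42, 39], col totals [63, 51, 27], n=141
χ² = (21−26.81)²/26.81 + (25−21.70)²/21.70 + (14−11.49)²/11.49 + (20−18.77)²/18.77 + (18−15.19)²/15.19 + (4−8.04)²/8.04 + (22−17.43)²/17.43 + (8−14.11)²/14.11 + (9−7.47)²/7.47 = 9.0991
df = 4
p-value (upper-tail) = 0.05867
→ bracket: 0.05<=p<0.10

p-value bracket: 0.05<=p<0.10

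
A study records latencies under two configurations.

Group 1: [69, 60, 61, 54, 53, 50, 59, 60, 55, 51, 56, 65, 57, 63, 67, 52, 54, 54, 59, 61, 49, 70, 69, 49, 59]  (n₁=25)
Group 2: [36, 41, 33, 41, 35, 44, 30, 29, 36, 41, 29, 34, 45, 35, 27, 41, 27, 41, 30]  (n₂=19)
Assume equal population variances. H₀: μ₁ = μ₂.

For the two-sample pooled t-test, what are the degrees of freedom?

df = n₁ + n₂ − 2 = 25 + 19 − 2 = 42

degrees of freedom = 42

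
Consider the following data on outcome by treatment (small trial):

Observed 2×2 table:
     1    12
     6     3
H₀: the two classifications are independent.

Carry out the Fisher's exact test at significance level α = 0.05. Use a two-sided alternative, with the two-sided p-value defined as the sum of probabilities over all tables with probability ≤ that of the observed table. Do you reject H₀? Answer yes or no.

Margins: r₁=13, r₂=9, c₁=7, c₂=15, n=22
p_obs = C(13,1)·C(9,6)/C(22,7); sum pmf over tables with pmf ≤ p_obs
p-value (two-sided) = 0.00661
At α=0.05: p < α → reject H₀

reject H₀: yes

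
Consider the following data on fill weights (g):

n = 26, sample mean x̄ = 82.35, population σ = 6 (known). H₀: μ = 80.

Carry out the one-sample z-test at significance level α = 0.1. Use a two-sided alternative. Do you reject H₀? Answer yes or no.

reject H₀: yes

SE = σ/√n = 6/√26 = 1.1767
z = (x̄−μ₀)/SE = (82.35−80)/1.1767 = 1.9971
p-value (two-sided) = 0.04581
At α=0.1: p < α → reject H₀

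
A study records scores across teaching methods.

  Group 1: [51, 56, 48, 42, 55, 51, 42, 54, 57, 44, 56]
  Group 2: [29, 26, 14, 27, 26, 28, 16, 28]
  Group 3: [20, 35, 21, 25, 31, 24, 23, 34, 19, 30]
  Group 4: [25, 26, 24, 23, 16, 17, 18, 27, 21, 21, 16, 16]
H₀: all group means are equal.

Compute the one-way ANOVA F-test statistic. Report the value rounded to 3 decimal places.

Group means [50.55, 24.25, 26.20, 20.83], grand mean 30.780
SSB = Σnᵢ(x̄ᵢ−x̄)² = 6035.530; SSW = ΣΣ(x−x̄ᵢ)² = 1065.494
MSB = 6035.530/3 = 2011.8435; MSW = 1065.494/37 = 28.7971
F = MSB/MSW = 69.8626
df = (3, 37)

test statistic = 69.863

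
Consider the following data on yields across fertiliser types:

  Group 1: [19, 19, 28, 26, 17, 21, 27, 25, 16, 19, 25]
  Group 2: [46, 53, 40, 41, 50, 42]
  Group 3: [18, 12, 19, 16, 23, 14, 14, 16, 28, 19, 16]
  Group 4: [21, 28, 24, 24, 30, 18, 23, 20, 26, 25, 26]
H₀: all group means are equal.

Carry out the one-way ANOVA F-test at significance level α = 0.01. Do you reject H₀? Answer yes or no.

Group means [22.00, 45.33, 17.73, 24.09], grand mean 24.974
SSB = Σnᵢ(x̄ᵢ−x̄)² = 3170.550; SSW = ΣΣ(x−x̄ᵢ)² = 652.424
MSB = 3170.550/3 = 1056.8500; MSW = 652.424/35 = 18.6407
F = MSB/MSW = 56.6959
df = (3, 35)
p-value (upper-tail) = 0.00000
At α=0.01: p < α → reject H₀

reject H₀: yes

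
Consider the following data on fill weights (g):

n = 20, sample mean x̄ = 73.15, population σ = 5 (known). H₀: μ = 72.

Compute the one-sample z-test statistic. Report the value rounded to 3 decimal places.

SE = σ/√n = 5/√20 = 1.1180
z = (x̄−μ₀)/SE = (73.15−72)/1.1180 = 1.0286

test statistic = 1.029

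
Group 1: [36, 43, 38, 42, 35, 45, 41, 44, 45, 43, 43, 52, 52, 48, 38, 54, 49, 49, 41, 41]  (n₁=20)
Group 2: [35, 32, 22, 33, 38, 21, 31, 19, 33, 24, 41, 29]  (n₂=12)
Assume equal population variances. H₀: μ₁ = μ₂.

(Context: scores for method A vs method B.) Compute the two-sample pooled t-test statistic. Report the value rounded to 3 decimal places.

test statistic = 6.436

x̄₁=43.950, s₁=5.365, n₁=20
x̄₂=29.833, s₂=6.978, n₂=12
s_p² = [19·5.365² + 11·6.978²]/30 = 36.0872
SE = √(s_p²·(1/20+1/12)) = 2.1935
t = (43.950−29.833)/2.1935 = 6.4356
df = 30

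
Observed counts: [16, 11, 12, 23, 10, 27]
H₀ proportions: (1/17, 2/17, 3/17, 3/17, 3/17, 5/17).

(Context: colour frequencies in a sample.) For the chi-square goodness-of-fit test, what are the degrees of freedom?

df = k − 1 = 6 − 1 = 5

degrees of freedom = 5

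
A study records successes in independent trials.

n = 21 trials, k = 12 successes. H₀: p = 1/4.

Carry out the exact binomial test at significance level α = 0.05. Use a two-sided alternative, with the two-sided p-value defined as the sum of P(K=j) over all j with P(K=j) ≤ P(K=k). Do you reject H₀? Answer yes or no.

reject H₀: yes

Exact binomial: n=21, k=12, p₀=1/4=0.2500
P(X=j) = C(n,j)·p₀^j·(1−p₀)^(n−j); p = Σ P(X=j) over j with P(X=j) ≤ P(X=12)
p-value (two-sided) = 0.00169
At α=0.05: p < α → reject H₀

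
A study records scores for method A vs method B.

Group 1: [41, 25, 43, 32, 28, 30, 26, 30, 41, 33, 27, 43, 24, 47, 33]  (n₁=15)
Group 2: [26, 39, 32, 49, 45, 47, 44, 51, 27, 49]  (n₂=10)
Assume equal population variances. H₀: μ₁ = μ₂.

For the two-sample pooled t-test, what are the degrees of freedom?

df = n₁ + n₂ − 2 = 15 + 10 − 2 = 23

degrees of freedom = 23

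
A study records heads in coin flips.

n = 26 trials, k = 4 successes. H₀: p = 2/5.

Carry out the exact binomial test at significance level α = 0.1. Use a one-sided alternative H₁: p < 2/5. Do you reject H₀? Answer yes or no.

reject H₀: yes

Exact binomial: n=26, k=4, p₀=2/5=0.4000
P(X≤4) from Σ C(n,i)·p₀^i·(1−p₀)^(n−i)
p-value (one-sided, H₁ less) = 0.00663
At α=0.1: p < α → reject H₀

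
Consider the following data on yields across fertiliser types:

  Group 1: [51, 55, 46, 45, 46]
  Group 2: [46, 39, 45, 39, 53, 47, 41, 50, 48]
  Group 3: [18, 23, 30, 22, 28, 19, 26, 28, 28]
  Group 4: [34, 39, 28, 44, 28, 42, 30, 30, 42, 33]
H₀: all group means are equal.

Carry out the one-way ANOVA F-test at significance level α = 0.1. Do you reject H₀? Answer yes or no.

reject H₀: yes

Group means [48.60, 45.33, 24.67, 35.00], grand mean 37.061
SSB = Σnᵢ(x̄ᵢ−x̄)² = 2706.679; SSW = ΣΣ(x−x̄ᵢ)² = 761.200
MSB = 2706.679/3 = 902.2263; MSW = 761.200/29 = 26.2483
F = MSB/MSW = 34.3728
df = (3, 29)
p-value (upper-tail) = 0.00000
At α=0.1: p < α → reject H₀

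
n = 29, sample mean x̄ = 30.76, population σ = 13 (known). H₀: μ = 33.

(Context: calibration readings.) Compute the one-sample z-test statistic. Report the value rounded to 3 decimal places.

test statistic = -0.928

SE = σ/√n = 13/√29 = 2.4140
z = (x̄−μ₀)/SE = (30.76−33)/2.4140 = -0.9279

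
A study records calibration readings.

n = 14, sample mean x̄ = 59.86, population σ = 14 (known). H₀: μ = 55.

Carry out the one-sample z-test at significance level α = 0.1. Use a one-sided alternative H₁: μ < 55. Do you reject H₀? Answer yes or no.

SE = σ/√n = 14/√14 = 3.7417
z = (x̄−μ₀)/SE = (59.86−55)/3.7417 = 1.2989
p-value (one-sided, H₁ less) = 0.90301
At α=0.1: p ≥ α → fail to reject H₀

reject H₀: no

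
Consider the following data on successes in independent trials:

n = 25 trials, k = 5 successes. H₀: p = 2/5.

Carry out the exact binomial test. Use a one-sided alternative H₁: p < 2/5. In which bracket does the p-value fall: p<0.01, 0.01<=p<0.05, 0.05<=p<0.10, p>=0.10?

p-value bracket: 0.01<=p<0.05

Exact binomial: n=25, k=5, p₀=2/5=0.4000
P(X≤5) from Σ C(n,i)·p₀^i·(1−p₀)^(n−i)
p-value (one-sided, H₁ less) = 0.02936
→ bracket: 0.01<=p<0.05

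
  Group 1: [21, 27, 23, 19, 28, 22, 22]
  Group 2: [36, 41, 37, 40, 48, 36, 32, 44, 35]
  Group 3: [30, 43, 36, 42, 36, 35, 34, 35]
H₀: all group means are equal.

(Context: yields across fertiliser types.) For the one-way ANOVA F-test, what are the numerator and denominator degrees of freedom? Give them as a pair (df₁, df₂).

degrees of freedom = [2, 21]

k = 3 groups, N = 24 total
df = (k−1, N−k) = (3−1, 24−3) = (2, 21)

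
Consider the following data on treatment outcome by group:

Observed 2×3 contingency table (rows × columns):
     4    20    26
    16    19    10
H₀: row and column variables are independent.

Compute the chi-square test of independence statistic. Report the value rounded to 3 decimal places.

test statistic = 14.113

Row totals [50, 45], col totals [20, 39, 36], n=95
χ² = (4−10.53)²/10.53 + (20−20.53)²/20.53 + (26−18.95)²/18.95 + (16−9.47)²/9.47 + (19−18.47)²/18.47 + (10−17.05)²/17.05 = 14.1127
df = 2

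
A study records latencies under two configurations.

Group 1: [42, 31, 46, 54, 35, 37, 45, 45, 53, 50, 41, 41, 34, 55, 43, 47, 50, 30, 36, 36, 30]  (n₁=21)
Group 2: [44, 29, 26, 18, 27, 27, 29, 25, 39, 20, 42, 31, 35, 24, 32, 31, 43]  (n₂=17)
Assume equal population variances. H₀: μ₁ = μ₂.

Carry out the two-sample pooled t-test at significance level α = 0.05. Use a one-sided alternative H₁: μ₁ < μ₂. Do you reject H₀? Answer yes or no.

reject H₀: no

x̄₁=41.952, s₁=7.883, n₁=21
x̄₂=30.706, s₂=7.720, n₂=17
s_p² = [20·7.883² + 16·7.720²]/36 = 61.0134
SE = √(s_p²·(1/21+1/17)) = 2.5484
t = (41.952−30.706)/2.5484 = 4.4131
df = 36
p-value (one-sided, H₁ less) = 0.99996
At α=0.05: p ≥ α → fail to reject H₀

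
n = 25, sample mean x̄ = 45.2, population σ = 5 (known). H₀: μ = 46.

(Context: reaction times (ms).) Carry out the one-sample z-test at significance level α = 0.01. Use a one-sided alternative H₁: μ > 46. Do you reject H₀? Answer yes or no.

SE = σ/√n = 5/√25 = 1.0000
z = (x̄−μ₀)/SE = (45.2−46)/1.0000 = -0.8000
p-value (one-sided, H₁ greater) = 0.78814
At α=0.01: p ≥ α → fail to reject H₀

reject H₀: no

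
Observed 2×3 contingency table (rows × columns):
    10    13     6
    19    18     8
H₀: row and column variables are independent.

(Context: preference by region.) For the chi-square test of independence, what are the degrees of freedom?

degrees of freedom = 2

df = (r−1)(c−1) = (2−1)·(3−1) = 2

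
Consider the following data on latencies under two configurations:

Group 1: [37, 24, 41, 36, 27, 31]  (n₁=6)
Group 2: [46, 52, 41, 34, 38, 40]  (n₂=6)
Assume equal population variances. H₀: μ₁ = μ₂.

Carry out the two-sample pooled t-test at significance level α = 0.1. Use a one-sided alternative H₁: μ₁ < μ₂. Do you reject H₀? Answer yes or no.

reject H₀: yes

x̄₁=32.667, s₁=6.470, n₁=6
x̄₂=41.833, s₂=6.338, n₂=6
s_p² = [5·6.470² + 5·6.338²]/10 = 41.0167
SE = √(s_p²·(1/6+1/6)) = 3.6976
t = (32.667−41.833)/3.6976 = -2.4791
df = 10
p-value (one-sided, H₁ less) = 0.01630
At α=0.1: p < α → reject H₀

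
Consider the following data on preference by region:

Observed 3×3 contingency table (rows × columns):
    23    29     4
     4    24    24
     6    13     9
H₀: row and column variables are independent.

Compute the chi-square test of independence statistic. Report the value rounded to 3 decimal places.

Row totals [56, 52, 28], col totals [33, 66, 37], n=136
χ² = (23−13.59)²/13.59 + (29−27.18)²/27.18 + (4−15.24)²/15.24 + (4−12.62)²/12.62 + (24−25.24)²/25.24 + (24−14.15)²/14.15 + (6−6.79)²/6.79 + (13−13.59)²/13.59 + (9−7.62)²/7.62 = 28.1044
df = 4

test statistic = 28.104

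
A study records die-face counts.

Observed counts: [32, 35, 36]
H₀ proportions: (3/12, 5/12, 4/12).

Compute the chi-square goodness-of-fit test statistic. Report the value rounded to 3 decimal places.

n = 103; E_i = n·p_i = [25.75, 42.92, 34.33]
χ² = (32−25.75)²/25.75 + (35−42.92)²/42.92 + (36−34.33)²/34.33 = 3.0583
df = 2

test statistic = 3.058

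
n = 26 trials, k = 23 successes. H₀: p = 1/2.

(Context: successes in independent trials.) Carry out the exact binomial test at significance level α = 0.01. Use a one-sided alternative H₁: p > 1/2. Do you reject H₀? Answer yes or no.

Exact binomial: n=26, k=23, p₀=1/2=0.5000
P(X≥23) from Σ C(n,i)·p₀^i·(1−p₀)^(n−i)
p-value (one-sided, H₁ greater) = 0.00004
At α=0.01: p < α → reject H₀

reject H₀: yes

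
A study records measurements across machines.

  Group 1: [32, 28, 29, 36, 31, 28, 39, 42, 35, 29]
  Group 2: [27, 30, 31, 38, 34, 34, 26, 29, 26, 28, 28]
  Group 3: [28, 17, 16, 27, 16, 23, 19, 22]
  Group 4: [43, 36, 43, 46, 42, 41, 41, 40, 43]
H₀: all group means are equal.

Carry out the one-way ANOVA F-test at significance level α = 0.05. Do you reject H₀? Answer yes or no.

reject H₀: yes

Group means [32.90, 30.09, 21.00, 41.67], grand mean 31.658
SSB = Σnᵢ(x̄ᵢ−x̄)² = 1852.744; SSW = ΣΣ(x−x̄ᵢ)² = 583.809
MSB = 1852.744/3 = 617.5812; MSW = 583.809/34 = 17.1709
F = MSB/MSW = 35.9668
df = (3, 34)
p-value (upper-tail) = 0.00000
At α=0.05: p < α → reject H₀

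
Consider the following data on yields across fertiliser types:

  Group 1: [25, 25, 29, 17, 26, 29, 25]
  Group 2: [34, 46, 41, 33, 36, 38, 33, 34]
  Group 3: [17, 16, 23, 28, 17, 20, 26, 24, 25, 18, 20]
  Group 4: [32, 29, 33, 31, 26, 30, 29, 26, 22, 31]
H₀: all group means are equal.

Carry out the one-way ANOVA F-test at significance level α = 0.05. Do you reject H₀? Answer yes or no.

Group means [25.14, 36.88, 21.27, 28.90], grand mean 27.611
SSB = Σnᵢ(x̄ᵢ−x̄)² = 1187.742; SSW = ΣΣ(x−x̄ᵢ)² = 516.814
MSB = 1187.742/3 = 395.9139; MSW = 516.814/32 = 16.1504
F = MSB/MSW = 24.5141
df = (3, 32)
p-value (upper-tail) = 0.00000
At α=0.05: p < α → reject H₀

reject H₀: yes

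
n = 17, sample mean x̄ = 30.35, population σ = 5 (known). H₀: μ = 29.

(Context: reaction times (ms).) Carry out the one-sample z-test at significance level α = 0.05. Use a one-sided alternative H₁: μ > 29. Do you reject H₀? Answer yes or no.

SE = σ/√n = 5/√17 = 1.2127
z = (x̄−μ₀)/SE = (30.35−29)/1.2127 = 1.1132
p-value (one-sided, H₁ greater) = 0.13280
At α=0.05: p ≥ α → fail to reject H₀

reject H₀: no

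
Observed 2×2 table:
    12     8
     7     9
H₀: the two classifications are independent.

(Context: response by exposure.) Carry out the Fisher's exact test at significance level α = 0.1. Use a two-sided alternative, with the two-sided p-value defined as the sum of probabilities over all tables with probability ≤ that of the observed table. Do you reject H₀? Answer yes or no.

Margins: r₁=20, r₂=16, c₁=19, c₂=17, n=36
p_obs = C(20,12)·C(16,7)/C(36,19); sum pmf over tables with pmf ≤ p_obs
p-value (two-sided) = 0.50273
At α=0.1: p ≥ α → fail to reject H₀

reject H₀: no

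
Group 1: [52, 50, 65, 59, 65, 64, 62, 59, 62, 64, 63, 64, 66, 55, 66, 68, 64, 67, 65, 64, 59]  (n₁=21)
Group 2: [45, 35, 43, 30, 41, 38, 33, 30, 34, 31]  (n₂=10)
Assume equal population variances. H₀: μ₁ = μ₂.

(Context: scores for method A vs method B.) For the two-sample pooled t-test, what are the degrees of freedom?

df = n₁ + n₂ − 2 = 21 + 10 − 2 = 29

degrees of freedom = 29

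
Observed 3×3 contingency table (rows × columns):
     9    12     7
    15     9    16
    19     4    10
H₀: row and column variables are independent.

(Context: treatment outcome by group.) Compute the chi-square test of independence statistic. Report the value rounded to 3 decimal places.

Row totals [28, 40, 33], col totals [43, 25, 33], n=101
χ² = (9−11.92)²/11.92 + (12−6.93)²/6.93 + (7−9.15)²/9.15 + (15−17.03)²/17.03 + (9−9.90)²/9.90 + (16−13.07)²/13.07 + (19−14.05)²/14.05 + (4−8.17)²/8.17 + (10−10.78)²/10.78 = 9.8373
df = 4

test statistic = 9.837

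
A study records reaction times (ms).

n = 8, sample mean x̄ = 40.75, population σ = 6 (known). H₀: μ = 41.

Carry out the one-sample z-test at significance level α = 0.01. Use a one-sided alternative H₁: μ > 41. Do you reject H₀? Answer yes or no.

SE = σ/√n = 6/√8 = 2.1213
z = (x̄−μ₀)/SE = (40.75−41)/2.1213 = -0.1179
p-value (one-sided, H₁ greater) = 0.54691
At α=0.01: p ≥ α → fail to reject H₀

reject H₀: no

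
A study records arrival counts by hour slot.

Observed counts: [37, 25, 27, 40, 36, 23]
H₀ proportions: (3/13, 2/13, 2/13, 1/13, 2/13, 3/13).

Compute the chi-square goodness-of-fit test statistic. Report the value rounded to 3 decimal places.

n = 188; E_i = n·p_i = [43.38, 28.92, 28.92, 14.46, 28.92, 43.38]
χ² = (37−43.38)²/43.38 + (25−28.92)²/28.92 + (27−28.92)²/28.92 + (40−14.46)²/14.46 + (36−28.92)²/28.92 + (23−43.38)²/43.38 = 58.0089
df = 5

test statistic = 58.009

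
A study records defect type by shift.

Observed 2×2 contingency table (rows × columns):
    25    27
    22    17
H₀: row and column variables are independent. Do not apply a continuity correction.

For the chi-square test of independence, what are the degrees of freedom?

degrees of freedom = 1

df = (r−1)(c−1) = (2−1)·(2−1) = 1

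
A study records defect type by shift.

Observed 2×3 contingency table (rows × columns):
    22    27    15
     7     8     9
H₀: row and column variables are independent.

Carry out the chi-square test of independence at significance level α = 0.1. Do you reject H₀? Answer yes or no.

reject H₀: no

Row totals [64, 24], col totals [29, 35, 24], n=88
χ² = (22−21.09)²/21.09 + (27−25.45)²/25.45 + (15−17.45)²/17.45 + (7−7.91)²/7.91 + (8−9.55)²/9.55 + (9−6.55)²/6.55 = 1.7534
df = 2
p-value (upper-tail) = 0.41616
At α=0.1: p ≥ α → fail to reject H₀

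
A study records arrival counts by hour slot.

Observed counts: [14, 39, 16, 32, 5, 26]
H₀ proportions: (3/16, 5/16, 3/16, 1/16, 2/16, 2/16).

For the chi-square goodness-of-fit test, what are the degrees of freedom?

df = k − 1 = 6 − 1 = 5

degrees of freedom = 5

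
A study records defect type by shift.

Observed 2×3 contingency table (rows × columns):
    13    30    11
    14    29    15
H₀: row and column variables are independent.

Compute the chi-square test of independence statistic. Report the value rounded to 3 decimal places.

Row totals [54, 58], col totals [27, 59, 26], n=112
χ² = (13−13.02)²/13.02 + (30−28.45)²/28.45 + (11−12.54)²/12.54 + (14−13.98)²/13.98 + (29−30.55)²/30.55 + (15−13.46)²/13.46 = 0.5272
df = 2

test statistic = 0.527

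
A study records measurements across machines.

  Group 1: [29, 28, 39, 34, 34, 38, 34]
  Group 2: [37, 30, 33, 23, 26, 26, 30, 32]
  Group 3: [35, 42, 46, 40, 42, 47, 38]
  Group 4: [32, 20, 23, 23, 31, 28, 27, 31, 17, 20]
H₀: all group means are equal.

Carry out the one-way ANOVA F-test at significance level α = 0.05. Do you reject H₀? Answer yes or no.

Group means [33.71, 29.62, 41.43, 25.20], grand mean 31.719
SSB = Σnᵢ(x̄ᵢ−x̄)² = 1147.851; SSW = ΣΣ(x−x̄ᵢ)² = 606.618
MSB = 1147.851/3 = 382.6170; MSW = 606.618/28 = 21.6649
F = MSB/MSW = 17.6607
df = (3, 28)
p-value (upper-tail) = 0.00000
At α=0.05: p < α → reject H₀

reject H₀: yes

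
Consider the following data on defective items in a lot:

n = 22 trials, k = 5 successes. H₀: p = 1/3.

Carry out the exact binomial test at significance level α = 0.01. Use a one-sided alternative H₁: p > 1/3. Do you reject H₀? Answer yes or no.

reject H₀: no

Exact binomial: n=22, k=5, p₀=1/3=0.3333
P(X≥5) from Σ C(n,i)·p₀^i·(1−p₀)^(n−i)
p-value (one-sided, H₁ greater) = 0.90384
At α=0.01: p ≥ α → fail to reject H₀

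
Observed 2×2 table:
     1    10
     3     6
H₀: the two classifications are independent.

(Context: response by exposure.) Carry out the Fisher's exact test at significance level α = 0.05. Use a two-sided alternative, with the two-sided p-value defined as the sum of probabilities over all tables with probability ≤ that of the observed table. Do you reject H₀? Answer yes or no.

Margins: r₁=11, r₂=9, c₁=4, c₂=16, n=20
p_obs = C(11,1)·C(9,3)/C(20,4); sum pmf over tables with pmf ≤ p_obs
p-value (two-sided) = 0.28483
At α=0.05: p ≥ α → fail to reject H₀

reject H₀: no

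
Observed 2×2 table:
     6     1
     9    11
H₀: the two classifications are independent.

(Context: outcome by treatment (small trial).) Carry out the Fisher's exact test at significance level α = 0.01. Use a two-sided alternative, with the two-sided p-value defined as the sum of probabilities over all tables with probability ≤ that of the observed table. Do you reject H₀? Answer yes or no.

reject H₀: no

Margins: r₁=7, r₂=20, c₁=15, c₂=12, n=27
p_obs = C(7,6)·C(20,9)/C(27,15); sum pmf over tables with pmf ≤ p_obs
p-value (two-sided) = 0.09138
At α=0.01: p ≥ α → fail to reject H₀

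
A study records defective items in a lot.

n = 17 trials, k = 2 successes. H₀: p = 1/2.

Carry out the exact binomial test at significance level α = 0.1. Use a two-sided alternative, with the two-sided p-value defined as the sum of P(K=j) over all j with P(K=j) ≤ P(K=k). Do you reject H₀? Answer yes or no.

reject H₀: yes

Exact binomial: n=17, k=2, p₀=1/2=0.5000
P(X=j) = C(n,j)·p₀^j·(1−p₀)^(n−j); p = Σ P(X=j) over j with P(X=j) ≤ P(X=2)
p-value (two-sided) = 0.00235
At α=0.1: p < α → reject H₀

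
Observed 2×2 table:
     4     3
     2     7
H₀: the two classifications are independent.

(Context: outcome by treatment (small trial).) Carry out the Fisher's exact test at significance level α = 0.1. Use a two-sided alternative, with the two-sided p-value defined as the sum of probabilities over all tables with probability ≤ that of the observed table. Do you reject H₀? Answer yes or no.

Margins: r₁=7, r₂=9, c₁=6, c₂=10, n=16
p_obs = C(7,4)·C(9,2)/C(16,6); sum pmf over tables with pmf ≤ p_obs
p-value (two-sided) = 0.30245
At α=0.1: p ≥ α → fail to reject H₀

reject H₀: no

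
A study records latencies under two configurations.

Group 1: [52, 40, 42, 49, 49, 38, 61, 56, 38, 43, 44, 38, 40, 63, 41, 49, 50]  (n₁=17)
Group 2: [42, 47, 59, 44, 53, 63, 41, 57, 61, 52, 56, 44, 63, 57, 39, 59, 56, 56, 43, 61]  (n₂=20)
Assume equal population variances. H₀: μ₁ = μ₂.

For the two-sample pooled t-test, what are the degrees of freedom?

degrees of freedom = 35

df = n₁ + n₂ − 2 = 17 + 20 − 2 = 35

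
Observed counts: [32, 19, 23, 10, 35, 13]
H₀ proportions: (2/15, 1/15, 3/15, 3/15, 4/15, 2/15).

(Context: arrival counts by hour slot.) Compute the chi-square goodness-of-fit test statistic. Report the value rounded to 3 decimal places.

n = 132; E_i = n·p_i = [17.60, 8.80, 26.40, 26.40, 35.20, 17.60]
χ² = (32−17.60)²/17.60 + (19−8.80)²/8.80 + (23−26.40)²/26.40 + (10−26.40)²/26.40 + (35−35.20)²/35.20 + (13−17.60)²/17.60 = 35.4337
df = 5

test statistic = 35.434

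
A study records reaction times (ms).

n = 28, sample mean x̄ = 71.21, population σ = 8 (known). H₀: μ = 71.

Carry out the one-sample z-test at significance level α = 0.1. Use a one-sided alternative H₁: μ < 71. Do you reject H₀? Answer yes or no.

SE = σ/√n = 8/√28 = 1.5119
z = (x̄−μ₀)/SE = (71.21−71)/1.5119 = 0.1389
p-value (one-sided, H₁ less) = 0.55524
At α=0.1: p ≥ α → fail to reject H₀

reject H₀: no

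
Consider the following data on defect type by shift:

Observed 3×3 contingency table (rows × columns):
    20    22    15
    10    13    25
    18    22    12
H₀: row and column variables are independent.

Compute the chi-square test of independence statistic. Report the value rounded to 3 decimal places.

Row totals [57, 48, 52], col totals [48, 57, 52], n=157
χ² = (20−17.43)²/17.43 + (22−20.69)²/20.69 + (15−18.88)²/18.88 + (10−14.68)²/14.68 + (13−17.43)²/17.43 + (25−15.90)²/15.90 + (18−15.90)²/15.90 + (22−18.88)²/18.88 + (12−17.22)²/17.22 = 11.4620
df = 4

test statistic = 11.462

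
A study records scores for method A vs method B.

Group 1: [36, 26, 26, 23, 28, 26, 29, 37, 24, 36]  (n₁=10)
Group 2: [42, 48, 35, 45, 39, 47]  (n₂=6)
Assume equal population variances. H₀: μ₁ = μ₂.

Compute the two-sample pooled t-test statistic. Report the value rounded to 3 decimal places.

test statistic = -5.068

x̄₁=29.100, s₁=5.280, n₁=10
x̄₂=42.667, s₂=5.007, n₂=6
s_p² = [9·5.280² + 5·5.007²]/14 = 26.8738
SE = √(s_p²·(1/10+1/6)) = 2.6770
t = (29.100−42.667)/2.6770 = -5.0679
df = 14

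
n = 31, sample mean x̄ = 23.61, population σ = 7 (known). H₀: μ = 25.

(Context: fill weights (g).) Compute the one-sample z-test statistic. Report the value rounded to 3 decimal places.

test statistic = -1.106

SE = σ/√n = 7/√31 = 1.2572
z = (x̄−μ₀)/SE = (23.61−25)/1.2572 = -1.1056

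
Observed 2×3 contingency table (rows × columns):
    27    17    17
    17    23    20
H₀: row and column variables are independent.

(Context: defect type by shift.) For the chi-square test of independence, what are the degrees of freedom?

df = (r−1)(c−1) = (2−1)·(3−1) = 2

degrees of freedom = 2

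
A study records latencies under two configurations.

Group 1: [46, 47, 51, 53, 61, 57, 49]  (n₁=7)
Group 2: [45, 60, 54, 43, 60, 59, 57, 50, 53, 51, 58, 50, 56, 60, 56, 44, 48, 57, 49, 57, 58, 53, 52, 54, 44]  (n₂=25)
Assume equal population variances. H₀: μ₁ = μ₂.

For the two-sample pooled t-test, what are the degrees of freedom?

df = n₁ + n₂ − 2 = 7 + 25 − 2 = 30

degrees of freedom = 30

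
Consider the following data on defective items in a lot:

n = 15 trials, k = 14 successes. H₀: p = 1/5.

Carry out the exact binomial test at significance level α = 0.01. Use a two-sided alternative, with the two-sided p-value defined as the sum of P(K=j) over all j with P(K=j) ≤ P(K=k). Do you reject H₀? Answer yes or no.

reject H₀: yes

Exact binomial: n=15, k=14, p₀=1/5=0.2000
P(X=j) = C(n,j)·p₀^j·(1−p₀)^(n−j); p = Σ P(X=j) over j with P(X=j) ≤ P(X=14)
p-value (two-sided) = 0.00000
At α=0.01: p < α → reject H₀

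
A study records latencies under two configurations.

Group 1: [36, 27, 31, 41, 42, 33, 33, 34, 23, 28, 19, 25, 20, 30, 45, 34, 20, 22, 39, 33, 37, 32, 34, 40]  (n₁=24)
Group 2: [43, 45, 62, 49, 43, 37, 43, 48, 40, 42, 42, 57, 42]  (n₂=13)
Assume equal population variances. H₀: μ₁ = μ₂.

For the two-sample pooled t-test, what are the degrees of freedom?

df = n₁ + n₂ − 2 = 24 + 13 − 2 = 35

degrees of freedom = 35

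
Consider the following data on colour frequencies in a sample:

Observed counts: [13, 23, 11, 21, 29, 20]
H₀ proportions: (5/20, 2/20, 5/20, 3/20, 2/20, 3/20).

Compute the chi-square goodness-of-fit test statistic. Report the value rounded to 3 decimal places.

test statistic = 57.929

n = 117; E_i = n·p_i = [29.25, 11.70, 29.25, 17.55, 11.70, 17.55]
χ² = (13−29.25)²/29.25 + (23−11.70)²/11.70 + (11−29.25)²/29.25 + (21−17.55)²/17.55 + (29−11.70)²/11.70 + (20−17.55)²/17.55 = 57.9288
df = 5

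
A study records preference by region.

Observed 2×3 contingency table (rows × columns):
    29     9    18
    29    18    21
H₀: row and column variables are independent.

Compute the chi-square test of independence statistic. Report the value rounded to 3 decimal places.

test statistic = 2.089

Row totals [56, 68], col totals [58, 27, 39], n=124
χ² = (29−26.19)²/26.19 + (9−12.19)²/12.19 + (18−17.61)²/17.61 + (29−31.81)²/31.81 + (18−14.81)²/14.81 + (21−21.39)²/21.39 = 2.0890
df = 2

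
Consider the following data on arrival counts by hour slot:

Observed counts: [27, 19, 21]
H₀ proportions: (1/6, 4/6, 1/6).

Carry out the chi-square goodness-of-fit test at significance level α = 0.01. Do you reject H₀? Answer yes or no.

reject H₀: yes

n = 67; E_i = n·p_i = [11.17, 44.67, 11.17]
χ² = (27−11.17)²/11.17 + (19−44.67)²/44.67 + (21−11.17)²/11.17 = 45.8582
df = 2
p-value (upper-tail) = 0.00000
At α=0.01: p < α → reject H₀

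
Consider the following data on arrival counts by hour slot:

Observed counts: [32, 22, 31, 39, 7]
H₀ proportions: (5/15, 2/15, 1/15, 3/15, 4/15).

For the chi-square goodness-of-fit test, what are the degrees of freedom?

degrees of freedom = 4

df = k − 1 = 5 − 1 = 4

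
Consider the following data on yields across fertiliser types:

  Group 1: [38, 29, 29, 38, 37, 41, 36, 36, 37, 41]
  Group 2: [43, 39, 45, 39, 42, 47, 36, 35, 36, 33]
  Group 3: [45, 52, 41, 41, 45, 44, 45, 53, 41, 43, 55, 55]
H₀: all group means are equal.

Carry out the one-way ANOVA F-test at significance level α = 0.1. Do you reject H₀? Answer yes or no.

reject H₀: yes

Group means [36.20, 39.50, 46.67], grand mean 41.156
SSB = Σnᵢ(x̄ᵢ−x̄)² = 637.452; SSW = ΣΣ(x−x̄ᵢ)² = 682.767
MSB = 637.452/2 = 318.7260; MSW = 682.767/29 = 23.5437
F = MSB/MSW = 13.5376
df = (2, 29)
p-value (upper-tail) = 0.00007
At α=0.1: p < α → reject H₀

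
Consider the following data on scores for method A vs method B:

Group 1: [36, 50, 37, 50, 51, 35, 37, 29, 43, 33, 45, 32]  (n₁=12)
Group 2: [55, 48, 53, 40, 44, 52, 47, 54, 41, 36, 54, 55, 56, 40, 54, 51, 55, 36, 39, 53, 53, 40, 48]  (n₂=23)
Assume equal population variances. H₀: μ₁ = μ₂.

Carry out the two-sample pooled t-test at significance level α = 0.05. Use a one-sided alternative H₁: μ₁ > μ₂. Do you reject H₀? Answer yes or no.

reject H₀: no

x̄₁=39.833, s₁=7.673, n₁=12
x̄₂=48.000, s₂=6.895, n₂=23
s_p² = [11·7.673² + 22·6.895²]/33 = 51.3232
SE = √(s_p²·(1/12+1/23)) = 2.5512
t = (39.833−48.000)/2.5512 = -3.2012
df = 33
p-value (one-sided, H₁ greater) = 0.99849
At α=0.05: p ≥ α → fail to reject H₀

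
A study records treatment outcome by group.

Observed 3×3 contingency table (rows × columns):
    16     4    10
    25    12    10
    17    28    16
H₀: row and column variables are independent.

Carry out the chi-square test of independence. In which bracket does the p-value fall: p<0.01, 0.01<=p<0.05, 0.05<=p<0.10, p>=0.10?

Row totals [30, 47, 61], col totals [58, 44, 36], n=138
χ² = (16−12.61)²/12.61 + (4−9.57)²/9.57 + (10−7.83)²/7.83 + (25−19.75)²/19.75 + (12−14.99)²/14.99 + (10−12.26)²/12.26 + (17−25.64)²/25.64 + (28−19.45)²/19.45 + (16−15.91)²/15.91 = 13.8289
df = 4
p-value (upper-tail) = 0.00786
→ bracket: p<0.01

p-value bracket: p<0.01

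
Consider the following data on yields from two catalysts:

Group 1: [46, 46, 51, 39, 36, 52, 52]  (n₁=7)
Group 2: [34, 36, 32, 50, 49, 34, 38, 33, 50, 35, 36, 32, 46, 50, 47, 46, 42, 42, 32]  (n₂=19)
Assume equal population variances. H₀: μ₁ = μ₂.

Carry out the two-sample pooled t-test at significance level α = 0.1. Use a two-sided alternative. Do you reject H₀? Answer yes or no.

reject H₀: yes

x̄₁=46.000, s₁=6.403, n₁=7
x̄₂=40.211, s₂=7.005, n₂=19
s_p² = [6·6.403² + 18·7.005²]/24 = 47.0482
SE = √(s_p²·(1/7+1/19)) = 3.0327
t = (46.000−40.211)/3.0327 = 1.9090
df = 24
p-value (two-sided) = 0.06829
At α=0.1: p < α → reject H₀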